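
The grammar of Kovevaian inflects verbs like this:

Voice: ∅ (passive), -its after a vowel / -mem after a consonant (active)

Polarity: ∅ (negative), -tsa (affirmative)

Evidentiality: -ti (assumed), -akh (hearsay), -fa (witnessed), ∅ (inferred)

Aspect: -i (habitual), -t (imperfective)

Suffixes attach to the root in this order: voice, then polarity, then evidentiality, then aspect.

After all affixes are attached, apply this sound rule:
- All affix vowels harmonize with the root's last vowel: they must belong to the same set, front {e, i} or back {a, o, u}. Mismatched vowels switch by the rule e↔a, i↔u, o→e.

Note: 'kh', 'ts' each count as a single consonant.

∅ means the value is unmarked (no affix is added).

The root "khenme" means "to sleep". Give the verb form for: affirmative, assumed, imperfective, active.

khenmeitstsetit

Attach voice active -its (after vowel 'e') → khenmeits.
Attach polarity affirmative -tsa → khenmeitstsa.
Attach evidentiality assumed -ti → khenmeitstsati.
Attach aspect imperfective -t → khenmeitstsatit.
Apply vowel harmony: khenmeitstsatit → khenmeitstsetit.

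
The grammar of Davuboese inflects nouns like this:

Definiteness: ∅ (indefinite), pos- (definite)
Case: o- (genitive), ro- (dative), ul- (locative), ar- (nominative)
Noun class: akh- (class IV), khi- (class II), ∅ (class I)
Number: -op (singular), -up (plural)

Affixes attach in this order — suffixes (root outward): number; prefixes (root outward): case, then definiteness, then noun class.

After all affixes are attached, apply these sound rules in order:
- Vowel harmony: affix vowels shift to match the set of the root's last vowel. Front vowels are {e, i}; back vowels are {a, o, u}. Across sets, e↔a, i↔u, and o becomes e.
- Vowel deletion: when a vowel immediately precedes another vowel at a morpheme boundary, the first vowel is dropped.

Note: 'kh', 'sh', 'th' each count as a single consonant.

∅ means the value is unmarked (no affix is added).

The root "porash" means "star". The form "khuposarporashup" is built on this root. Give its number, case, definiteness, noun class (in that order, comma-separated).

plural, nominative, definite, class II

Segment: khi-pos-ar-porash-up.
number: -up → plural.
case: ar- → nominative.
definiteness: pos- → definite.
noun class: khi- → class II.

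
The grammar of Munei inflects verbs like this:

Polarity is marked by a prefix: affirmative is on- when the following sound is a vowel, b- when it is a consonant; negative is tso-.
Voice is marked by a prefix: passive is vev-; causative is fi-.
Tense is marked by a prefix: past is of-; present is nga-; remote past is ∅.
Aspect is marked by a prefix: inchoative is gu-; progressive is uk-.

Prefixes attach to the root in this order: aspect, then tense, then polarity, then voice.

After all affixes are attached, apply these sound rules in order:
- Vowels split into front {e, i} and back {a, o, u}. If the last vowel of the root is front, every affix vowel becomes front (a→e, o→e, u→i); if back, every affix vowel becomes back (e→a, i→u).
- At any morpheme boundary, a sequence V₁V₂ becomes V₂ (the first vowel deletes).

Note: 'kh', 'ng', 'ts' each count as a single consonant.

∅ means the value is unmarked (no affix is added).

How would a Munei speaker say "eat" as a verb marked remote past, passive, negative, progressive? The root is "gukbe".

Attach aspect progressive uk- → ukgukbe.
tense = remote past: zero marking, form stays ukgukbe.
Attach polarity negative tso- → tsoukgukbe.
Attach voice passive vev- → vevtsoukgukbe.
Apply vowel harmony: vevtsoukgukbe → vevtseikgukbe.
Apply vowel deletion: vevtseikgukbe → vevtsikgukbe.

vevtsikgukbe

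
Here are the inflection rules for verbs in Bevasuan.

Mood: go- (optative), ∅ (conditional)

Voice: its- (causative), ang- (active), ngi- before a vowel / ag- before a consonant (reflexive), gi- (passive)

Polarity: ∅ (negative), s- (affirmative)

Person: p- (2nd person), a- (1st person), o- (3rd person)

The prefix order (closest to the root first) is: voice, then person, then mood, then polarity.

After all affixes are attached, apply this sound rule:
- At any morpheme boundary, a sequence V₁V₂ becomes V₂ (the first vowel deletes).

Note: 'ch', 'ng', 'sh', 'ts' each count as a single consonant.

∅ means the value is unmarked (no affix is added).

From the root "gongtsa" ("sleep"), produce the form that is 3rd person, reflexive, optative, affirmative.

sgaggongtsa

Attach voice reflexive ag- (before consonant 'g') → aggongtsa.
Attach person 3rd person o- → oaggongtsa.
Attach mood optative go- → gooaggongtsa.
Attach polarity affirmative s- → sgooaggongtsa.
Apply vowel deletion: sgooaggongtsa → sgaggongtsa.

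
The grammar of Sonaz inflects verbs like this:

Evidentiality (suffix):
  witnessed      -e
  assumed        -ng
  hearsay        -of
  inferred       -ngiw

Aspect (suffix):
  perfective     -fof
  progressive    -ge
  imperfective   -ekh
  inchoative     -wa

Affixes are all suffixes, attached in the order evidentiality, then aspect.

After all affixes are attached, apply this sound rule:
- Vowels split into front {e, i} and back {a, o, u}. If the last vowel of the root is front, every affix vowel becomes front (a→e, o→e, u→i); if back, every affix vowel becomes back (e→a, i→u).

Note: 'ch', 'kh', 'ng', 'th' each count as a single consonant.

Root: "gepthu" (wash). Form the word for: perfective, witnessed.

Attach evidentiality witnessed -e → gepthue.
Attach aspect perfective -fof → gepthuefof.
Apply vowel harmony: gepthuefof → gepthuafof.

gepthuafof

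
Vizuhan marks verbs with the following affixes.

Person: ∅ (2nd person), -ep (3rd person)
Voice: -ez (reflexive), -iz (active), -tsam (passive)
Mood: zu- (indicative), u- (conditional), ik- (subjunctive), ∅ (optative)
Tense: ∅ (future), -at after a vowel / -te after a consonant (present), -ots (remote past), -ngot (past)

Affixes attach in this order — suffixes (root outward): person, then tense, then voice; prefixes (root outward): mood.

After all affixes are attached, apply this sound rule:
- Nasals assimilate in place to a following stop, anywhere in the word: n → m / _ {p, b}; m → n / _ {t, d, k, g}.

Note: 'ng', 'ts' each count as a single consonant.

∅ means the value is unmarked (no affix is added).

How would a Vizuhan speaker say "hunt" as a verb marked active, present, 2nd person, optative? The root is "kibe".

mood = optative: zero marking, form stays kibe.
person = 2nd person: zero marking, form stays kibe.
Attach tense present -at (after vowel 'e') → kibeat.
Attach voice active -iz → kibeatiz.
Nasal assimilation: no change.

kibeatiz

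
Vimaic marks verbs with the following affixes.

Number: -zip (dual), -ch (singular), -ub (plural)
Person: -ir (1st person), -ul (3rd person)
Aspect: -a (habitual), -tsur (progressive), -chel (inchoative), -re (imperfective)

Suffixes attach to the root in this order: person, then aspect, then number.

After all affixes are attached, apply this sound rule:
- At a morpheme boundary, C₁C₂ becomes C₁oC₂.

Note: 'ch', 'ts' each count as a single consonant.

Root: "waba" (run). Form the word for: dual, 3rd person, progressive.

Attach person 3rd person -ul → wabaul.
Attach aspect progressive -tsur → wabaultsur.
Attach number dual -zip → wabaultsurzip.
Apply epenthesis: wabaultsurzip → wabaulotsurozip.

wabaulotsurozip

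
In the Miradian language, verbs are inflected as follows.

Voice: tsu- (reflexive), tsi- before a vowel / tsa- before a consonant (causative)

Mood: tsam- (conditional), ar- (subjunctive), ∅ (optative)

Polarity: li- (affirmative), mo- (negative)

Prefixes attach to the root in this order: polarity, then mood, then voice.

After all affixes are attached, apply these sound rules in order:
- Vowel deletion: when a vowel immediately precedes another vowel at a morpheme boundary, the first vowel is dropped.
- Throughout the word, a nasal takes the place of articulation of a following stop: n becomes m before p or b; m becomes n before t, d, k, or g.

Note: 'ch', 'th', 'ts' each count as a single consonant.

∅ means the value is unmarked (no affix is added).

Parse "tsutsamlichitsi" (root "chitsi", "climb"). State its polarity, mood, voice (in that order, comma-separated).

Segment: tsu-tsam-li-chitsi.
polarity: li- → affirmative.
mood: tsam- → conditional.
voice: tsu- → reflexive.

affirmative, conditional, reflexive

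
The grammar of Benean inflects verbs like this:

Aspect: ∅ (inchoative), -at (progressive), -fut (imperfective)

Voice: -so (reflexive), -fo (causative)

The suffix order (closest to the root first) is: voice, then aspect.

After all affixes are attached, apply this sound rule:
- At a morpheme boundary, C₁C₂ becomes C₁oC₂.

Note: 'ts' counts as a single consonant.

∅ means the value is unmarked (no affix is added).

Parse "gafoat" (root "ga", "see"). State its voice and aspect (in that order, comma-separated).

causative, progressive

Segment: ga-fo-at.
voice: -fo → causative.
aspect: -at → progressive.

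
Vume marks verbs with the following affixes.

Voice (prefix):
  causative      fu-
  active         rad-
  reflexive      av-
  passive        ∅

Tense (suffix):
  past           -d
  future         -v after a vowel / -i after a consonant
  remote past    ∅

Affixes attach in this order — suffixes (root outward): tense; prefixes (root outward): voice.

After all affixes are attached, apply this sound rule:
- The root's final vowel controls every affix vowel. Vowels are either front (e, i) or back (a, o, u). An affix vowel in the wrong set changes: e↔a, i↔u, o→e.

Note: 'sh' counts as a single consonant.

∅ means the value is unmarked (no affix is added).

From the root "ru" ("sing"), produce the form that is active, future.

Attach voice active rad- → radru.
Attach tense future -v (after vowel 'u') → radruv.
Vowel harmony: no change.

radruv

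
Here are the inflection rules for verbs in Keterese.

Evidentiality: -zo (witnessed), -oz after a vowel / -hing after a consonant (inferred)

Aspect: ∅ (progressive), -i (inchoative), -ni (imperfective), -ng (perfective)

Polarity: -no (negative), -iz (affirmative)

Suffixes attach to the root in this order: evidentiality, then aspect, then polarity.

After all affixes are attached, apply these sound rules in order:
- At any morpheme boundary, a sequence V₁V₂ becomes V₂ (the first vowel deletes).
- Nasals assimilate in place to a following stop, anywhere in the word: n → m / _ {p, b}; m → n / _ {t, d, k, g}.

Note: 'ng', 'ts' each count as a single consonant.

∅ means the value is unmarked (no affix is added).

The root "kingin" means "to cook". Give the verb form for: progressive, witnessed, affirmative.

kinginziz

Attach evidentiality witnessed -zo → kinginzo.
aspect = progressive: zero marking, form stays kinginzo.
Attach polarity affirmative -iz → kinginzoiz.
Apply vowel deletion: kinginzoiz → kinginziz.
Nasal assimilation: no change.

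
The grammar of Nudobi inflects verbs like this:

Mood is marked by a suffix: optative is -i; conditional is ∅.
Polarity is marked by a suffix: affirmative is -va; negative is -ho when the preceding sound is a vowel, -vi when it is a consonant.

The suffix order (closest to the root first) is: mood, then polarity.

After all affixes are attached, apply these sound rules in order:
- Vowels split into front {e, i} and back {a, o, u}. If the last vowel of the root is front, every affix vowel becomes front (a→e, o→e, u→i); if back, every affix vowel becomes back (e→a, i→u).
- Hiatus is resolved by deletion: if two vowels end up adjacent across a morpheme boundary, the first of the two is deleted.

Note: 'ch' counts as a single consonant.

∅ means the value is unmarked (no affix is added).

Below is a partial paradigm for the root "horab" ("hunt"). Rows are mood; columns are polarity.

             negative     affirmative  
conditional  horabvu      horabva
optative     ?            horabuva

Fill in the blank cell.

Attach mood optative -i → horabi.
Attach polarity negative -ho (after vowel 'i') → horabiho.
Apply vowel harmony: horabiho → horabuho.
Vowel deletion: no change.

horabuho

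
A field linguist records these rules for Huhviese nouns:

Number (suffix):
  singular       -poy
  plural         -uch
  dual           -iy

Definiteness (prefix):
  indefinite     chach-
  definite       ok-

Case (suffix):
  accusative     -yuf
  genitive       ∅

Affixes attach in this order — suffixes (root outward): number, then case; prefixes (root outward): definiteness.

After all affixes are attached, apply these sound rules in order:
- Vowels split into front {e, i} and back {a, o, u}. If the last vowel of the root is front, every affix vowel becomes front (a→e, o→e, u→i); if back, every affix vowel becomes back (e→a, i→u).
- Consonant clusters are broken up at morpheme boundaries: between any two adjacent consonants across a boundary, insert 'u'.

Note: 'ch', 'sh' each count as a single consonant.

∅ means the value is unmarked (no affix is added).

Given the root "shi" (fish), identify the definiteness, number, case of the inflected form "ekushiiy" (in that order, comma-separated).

definite, dual, genitive

Segment: ok-shi-iy.
definiteness: ok- → definite.
number: -iy → dual.
case: ∅ → genitive.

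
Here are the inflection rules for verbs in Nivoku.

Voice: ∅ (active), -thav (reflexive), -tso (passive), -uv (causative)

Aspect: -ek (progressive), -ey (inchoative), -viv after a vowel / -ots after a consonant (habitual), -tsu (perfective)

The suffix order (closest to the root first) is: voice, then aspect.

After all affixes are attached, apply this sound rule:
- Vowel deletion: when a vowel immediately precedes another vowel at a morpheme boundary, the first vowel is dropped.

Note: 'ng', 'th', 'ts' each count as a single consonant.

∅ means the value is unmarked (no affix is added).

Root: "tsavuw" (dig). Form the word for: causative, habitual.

tsavuwuvots

Attach voice causative -uv → tsavuwuv.
Attach aspect habitual -ots (after consonant 'v') → tsavuwuvots.
Vowel deletion: no change.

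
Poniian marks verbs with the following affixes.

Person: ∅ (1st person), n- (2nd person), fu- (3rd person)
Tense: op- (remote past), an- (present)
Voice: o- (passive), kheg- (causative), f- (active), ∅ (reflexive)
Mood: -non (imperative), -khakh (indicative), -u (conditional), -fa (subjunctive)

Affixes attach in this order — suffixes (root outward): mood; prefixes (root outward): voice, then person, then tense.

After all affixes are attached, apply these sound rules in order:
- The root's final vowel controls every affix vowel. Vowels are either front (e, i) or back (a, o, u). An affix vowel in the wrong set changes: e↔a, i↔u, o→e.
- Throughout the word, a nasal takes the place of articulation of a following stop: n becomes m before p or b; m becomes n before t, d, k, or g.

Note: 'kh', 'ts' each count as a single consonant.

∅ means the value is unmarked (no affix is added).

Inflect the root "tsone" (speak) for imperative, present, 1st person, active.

enftsonenen

Attach voice active f- → ftsone.
person = 1st person: zero marking, form stays ftsone.
Attach tense present an- → anftsone.
Attach mood imperative -non → anftsonenon.
Apply vowel harmony: anftsonenon → enftsonenen.
Nasal assimilation: no change.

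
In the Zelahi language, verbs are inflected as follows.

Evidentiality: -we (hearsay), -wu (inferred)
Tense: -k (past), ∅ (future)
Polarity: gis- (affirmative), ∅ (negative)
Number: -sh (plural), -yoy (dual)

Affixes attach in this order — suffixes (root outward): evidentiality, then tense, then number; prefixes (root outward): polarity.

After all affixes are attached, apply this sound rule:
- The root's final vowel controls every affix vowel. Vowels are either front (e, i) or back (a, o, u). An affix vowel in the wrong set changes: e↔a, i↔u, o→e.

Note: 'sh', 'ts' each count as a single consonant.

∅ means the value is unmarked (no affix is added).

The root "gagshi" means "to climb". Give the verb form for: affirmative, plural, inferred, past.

Attach evidentiality inferred -wu → gagshiwu.
Attach tense past -k → gagshiwuk.
Attach number plural -sh → gagshiwuksh.
Attach polarity affirmative gis- → gisgagshiwuksh.
Apply vowel harmony: gisgagshiwuksh → gisgagshiwiksh.

gisgagshiwiksh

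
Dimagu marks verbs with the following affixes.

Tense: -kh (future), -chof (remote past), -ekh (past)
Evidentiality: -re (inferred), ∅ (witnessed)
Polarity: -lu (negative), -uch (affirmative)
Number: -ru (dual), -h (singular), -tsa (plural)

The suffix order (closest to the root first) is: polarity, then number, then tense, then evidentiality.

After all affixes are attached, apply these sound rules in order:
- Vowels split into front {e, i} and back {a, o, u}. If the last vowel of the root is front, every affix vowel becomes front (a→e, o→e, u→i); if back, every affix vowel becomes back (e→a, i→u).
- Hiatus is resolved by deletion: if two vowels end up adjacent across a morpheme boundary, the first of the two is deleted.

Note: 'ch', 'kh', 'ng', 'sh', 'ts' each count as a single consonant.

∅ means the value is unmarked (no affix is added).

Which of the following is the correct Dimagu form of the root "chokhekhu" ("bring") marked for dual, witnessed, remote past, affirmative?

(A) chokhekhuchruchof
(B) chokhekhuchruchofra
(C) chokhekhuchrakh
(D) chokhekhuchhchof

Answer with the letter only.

A

Attach polarity affirmative -uch → chokhekhuuch.
Attach number dual -ru → chokhekhuuchru.
Attach tense remote past -chof → chokhekhuuchruchof.
evidentiality = witnessed: zero marking, form stays chokhekhuuchruchof.
Vowel harmony: no change.
Apply vowel deletion: chokhekhuuchruchof → chokhekhuchruchof.
So the correct form is chokhekhuchruchof, option (A).
(B) chokhekhuchruchofra is wrong: it uses inferred instead of witnessed for evidentiality.
(D) chokhekhuchhchof is wrong: it uses singular instead of dual for number.
(C) chokhekhuchrakh is wrong: it uses past instead of remote past for tense.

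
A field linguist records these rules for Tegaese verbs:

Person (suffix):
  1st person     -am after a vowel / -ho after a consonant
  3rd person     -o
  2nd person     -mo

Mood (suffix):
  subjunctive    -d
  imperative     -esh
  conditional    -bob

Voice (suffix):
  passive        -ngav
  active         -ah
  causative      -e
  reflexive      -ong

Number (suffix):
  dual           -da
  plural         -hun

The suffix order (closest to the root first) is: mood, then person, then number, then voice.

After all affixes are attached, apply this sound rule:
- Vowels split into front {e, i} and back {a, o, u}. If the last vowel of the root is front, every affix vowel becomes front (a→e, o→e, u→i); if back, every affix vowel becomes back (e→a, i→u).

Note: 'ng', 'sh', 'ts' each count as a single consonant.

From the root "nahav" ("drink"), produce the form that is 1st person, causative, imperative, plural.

nahavashhohuna

Attach mood imperative -esh → nahavesh.
Attach person 1st person -ho (after consonant 'sh') → nahaveshho.
Attach number plural -hun → nahaveshhohun.
Attach voice causative -e → nahaveshhohune.
Apply vowel harmony: nahaveshhohune → nahavashhohuna.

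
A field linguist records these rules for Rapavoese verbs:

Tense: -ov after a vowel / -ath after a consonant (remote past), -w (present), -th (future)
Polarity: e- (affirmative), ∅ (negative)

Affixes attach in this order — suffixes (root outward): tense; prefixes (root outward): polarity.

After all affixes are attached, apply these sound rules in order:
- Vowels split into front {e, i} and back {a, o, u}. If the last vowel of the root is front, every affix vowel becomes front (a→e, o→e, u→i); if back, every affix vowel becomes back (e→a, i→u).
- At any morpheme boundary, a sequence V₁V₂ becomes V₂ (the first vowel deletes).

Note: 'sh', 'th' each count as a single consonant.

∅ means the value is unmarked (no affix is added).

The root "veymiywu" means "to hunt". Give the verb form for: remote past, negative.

veymiywov

polarity = negative: zero marking, form stays veymiywu.
Attach tense remote past -ov (after vowel 'u') → veymiywuov.
Vowel harmony: no change.
Apply vowel deletion: veymiywuov → veymiywov.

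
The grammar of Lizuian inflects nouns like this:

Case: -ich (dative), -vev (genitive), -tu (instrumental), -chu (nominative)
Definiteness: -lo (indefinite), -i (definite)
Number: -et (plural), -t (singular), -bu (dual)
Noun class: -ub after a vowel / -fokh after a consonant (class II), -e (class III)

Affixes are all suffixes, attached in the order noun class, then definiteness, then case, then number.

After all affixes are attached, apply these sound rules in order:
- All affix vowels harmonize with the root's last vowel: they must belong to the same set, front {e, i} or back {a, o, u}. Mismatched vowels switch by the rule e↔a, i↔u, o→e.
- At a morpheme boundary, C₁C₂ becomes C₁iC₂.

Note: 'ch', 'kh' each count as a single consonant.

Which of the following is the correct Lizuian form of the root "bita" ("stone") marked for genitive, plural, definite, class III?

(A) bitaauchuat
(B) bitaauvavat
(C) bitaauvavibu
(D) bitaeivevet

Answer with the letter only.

Attach noun class class III -e → bitae.
Attach definiteness definite -i → bitaei.
Attach case genitive -vev → bitaeivev.
Attach number plural -et → bitaeivevet.
Apply vowel harmony: bitaeivevet → bitaauvavat.
Epenthesis: no change.
So the correct form is bitaauvavat, option (B).
(D) bitaeivevet is wrong: it fails to apply the sound rule(s).
(C) bitaauvavibu is wrong: it uses dual instead of plural for number.
(A) bitaauchuat is wrong: it uses nominative instead of genitive for case.

B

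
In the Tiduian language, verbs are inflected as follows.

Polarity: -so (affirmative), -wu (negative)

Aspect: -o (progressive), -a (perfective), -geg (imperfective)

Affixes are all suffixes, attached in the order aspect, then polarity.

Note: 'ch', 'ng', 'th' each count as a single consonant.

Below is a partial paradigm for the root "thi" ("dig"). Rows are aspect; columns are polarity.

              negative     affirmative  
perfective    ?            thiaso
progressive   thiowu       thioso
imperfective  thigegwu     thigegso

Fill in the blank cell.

Attach aspect perfective -a → thia.
Attach polarity negative -wu → thiawu.

thiawu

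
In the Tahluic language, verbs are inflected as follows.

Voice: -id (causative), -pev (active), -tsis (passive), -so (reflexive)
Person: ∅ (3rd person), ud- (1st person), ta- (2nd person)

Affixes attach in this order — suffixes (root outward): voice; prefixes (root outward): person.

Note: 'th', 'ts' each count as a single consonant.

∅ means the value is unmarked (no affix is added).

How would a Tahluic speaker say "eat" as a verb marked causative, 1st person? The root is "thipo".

Attach person 1st person ud- → udthipo.
Attach voice causative -id → udthipoid.

udthipoid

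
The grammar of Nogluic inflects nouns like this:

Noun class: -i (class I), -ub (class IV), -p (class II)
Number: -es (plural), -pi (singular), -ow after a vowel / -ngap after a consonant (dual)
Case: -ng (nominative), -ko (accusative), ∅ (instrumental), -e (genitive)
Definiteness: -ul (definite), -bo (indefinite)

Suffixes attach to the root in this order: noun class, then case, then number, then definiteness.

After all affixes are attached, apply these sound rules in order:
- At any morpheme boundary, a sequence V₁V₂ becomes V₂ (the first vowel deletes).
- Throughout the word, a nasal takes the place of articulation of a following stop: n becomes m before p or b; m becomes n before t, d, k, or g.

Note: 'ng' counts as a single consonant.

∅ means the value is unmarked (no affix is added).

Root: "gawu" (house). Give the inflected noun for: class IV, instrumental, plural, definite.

gawubesul

Attach noun class class IV -ub → gawuub.
case = instrumental: zero marking, form stays gawuub.
Attach number plural -es → gawuubes.
Attach definiteness definite -ul → gawuubesul.
Apply vowel deletion: gawuubesul → gawubesul.
Nasal assimilation: no change.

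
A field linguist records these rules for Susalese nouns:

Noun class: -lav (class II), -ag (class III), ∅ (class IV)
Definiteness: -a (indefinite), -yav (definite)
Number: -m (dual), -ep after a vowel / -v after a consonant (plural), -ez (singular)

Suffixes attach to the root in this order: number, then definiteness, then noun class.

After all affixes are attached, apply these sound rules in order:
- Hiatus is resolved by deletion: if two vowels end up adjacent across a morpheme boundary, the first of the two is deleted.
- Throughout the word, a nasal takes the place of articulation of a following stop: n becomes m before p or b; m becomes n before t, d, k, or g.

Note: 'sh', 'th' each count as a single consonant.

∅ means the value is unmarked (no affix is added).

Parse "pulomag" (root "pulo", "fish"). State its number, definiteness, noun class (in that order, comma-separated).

Segment: pulo-m-a-ag.
number: -m → dual.
definiteness: -a → indefinite.
noun class: -ag → class III.

dual, indefinite, class III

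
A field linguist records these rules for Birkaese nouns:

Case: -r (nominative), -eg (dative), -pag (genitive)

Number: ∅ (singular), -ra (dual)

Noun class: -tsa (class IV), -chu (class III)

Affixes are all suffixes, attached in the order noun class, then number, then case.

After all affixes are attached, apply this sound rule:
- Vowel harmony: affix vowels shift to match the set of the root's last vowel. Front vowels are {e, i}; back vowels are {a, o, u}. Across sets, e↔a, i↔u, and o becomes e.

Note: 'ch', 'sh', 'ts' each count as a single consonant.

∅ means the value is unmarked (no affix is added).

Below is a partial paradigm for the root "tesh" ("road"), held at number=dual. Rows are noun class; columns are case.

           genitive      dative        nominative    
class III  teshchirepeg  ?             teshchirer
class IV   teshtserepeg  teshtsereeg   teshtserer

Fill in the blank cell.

teshchireeg

Attach noun class class III -chu → teshchu.
Attach number dual -ra → teshchura.
Attach case dative -eg → teshchuraeg.
Apply vowel harmony: teshchuraeg → teshchireeg.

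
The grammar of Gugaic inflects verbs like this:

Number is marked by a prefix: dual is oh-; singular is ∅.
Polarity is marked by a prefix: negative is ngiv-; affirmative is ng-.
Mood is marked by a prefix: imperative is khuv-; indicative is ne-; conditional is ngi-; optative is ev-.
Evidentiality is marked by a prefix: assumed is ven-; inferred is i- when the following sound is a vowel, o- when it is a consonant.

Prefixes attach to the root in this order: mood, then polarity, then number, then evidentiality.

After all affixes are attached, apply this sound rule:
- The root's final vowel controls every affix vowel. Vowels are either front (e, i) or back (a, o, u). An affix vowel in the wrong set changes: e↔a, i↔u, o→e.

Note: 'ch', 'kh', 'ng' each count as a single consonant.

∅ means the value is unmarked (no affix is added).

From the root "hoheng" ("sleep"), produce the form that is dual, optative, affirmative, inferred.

Attach mood optative ev- → evhoheng.
Attach polarity affirmative ng- → ngevhoheng.
Attach number dual oh- → ohngevhoheng.
Attach evidentiality inferred i- (before vowel 'o') → iohngevhoheng.
Apply vowel harmony: iohngevhoheng → iehngevhoheng.

iehngevhoheng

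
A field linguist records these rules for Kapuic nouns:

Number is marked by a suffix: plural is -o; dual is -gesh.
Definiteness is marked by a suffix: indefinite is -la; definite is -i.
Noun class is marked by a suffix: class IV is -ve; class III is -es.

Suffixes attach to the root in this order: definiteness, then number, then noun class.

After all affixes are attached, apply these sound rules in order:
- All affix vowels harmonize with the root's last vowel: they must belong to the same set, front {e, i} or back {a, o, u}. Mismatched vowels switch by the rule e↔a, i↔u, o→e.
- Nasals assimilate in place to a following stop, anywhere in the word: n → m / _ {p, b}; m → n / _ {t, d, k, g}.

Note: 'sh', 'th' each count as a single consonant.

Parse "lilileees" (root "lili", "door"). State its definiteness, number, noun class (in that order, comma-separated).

indefinite, plural, class III

Segment: lili-la-o-es.
definiteness: -la → indefinite.
number: -o → plural.
noun class: -es → class III.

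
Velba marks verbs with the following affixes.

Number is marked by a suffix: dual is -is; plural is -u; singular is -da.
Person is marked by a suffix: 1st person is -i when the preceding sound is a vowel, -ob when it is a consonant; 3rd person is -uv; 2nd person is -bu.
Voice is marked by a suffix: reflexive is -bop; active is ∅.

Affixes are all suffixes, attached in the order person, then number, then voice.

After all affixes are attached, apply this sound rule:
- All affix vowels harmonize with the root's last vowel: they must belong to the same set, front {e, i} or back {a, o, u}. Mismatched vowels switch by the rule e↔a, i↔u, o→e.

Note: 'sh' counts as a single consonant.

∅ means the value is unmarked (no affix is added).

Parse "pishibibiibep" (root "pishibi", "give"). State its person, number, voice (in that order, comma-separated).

2nd person, plural, reflexive

Segment: pishibi-bu-u-bop.
person: -bu → 2nd person.
number: -u → plural.
voice: -bop → reflexive.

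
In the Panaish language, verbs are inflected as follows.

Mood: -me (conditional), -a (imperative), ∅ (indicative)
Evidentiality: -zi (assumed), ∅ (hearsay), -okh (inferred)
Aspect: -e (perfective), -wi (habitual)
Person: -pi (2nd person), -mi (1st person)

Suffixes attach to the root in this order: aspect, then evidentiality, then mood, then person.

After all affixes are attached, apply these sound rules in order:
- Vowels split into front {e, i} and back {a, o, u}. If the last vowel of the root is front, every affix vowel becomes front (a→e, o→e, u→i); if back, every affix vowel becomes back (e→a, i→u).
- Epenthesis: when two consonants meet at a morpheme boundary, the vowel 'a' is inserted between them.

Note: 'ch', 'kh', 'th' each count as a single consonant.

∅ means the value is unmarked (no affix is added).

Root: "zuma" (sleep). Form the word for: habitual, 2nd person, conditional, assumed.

Attach aspect habitual -wi → zumawi.
Attach evidentiality assumed -zi → zumawizi.
Attach mood conditional -me → zumawizime.
Attach person 2nd person -pi → zumawizimepi.
Apply vowel harmony: zumawizimepi → zumawuzumapu.
Epenthesis: no change.

zumawuzumapu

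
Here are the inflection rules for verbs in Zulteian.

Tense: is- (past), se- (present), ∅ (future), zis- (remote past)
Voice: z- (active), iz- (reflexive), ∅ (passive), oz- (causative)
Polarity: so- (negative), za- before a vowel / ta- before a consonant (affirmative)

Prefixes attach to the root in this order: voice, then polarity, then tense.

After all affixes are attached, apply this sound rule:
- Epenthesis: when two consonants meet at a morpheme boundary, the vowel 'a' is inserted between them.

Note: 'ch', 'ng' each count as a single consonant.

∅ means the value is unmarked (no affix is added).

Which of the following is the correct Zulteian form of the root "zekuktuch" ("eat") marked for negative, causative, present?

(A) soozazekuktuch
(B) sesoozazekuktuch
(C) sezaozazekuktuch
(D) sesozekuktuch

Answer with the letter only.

B

Attach voice causative oz- → ozzekuktuch.
Attach polarity negative so- → soozzekuktuch.
Attach tense present se- → sesoozzekuktuch.
Apply epenthesis: sesoozzekuktuch → sesoozazekuktuch.
So the correct form is sesoozazekuktuch, option (B).
(C) sezaozazekuktuch is wrong: it uses affirmative instead of negative for polarity.
(A) soozazekuktuch is wrong: it uses future instead of present for tense.
(D) sesozekuktuch is wrong: it uses passive instead of causative for voice.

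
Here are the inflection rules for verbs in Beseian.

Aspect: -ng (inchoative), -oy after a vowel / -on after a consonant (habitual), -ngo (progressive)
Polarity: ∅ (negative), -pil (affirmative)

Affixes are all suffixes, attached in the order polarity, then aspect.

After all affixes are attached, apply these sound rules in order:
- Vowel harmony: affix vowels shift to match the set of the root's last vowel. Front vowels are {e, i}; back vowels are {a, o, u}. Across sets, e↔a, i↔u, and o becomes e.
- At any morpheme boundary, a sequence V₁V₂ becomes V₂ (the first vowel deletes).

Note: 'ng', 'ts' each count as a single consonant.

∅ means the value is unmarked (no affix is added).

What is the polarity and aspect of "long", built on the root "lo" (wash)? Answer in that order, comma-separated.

negative, inchoative

Segment: lo-ng.
polarity: ∅ → negative.
aspect: -ng → inchoative.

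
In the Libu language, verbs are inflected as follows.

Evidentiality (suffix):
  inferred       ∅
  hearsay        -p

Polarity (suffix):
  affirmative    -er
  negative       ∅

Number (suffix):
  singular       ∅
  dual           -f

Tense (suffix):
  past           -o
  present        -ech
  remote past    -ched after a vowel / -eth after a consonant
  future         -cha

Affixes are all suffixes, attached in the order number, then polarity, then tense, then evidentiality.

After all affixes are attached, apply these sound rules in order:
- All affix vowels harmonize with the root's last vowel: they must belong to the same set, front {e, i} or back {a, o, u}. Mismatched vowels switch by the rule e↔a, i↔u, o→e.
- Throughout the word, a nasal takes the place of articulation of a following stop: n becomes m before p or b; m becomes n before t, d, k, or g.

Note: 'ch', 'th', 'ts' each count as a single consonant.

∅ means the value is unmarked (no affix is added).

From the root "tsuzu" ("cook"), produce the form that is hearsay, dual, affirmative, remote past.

Attach number dual -f → tsuzuf.
Attach polarity affirmative -er → tsuzufer.
Attach tense remote past -eth (after consonant 'r') → tsuzufereth.
Attach evidentiality hearsay -p → tsuzuferethp.
Apply vowel harmony: tsuzuferethp → tsuzufarathp.
Nasal assimilation: no change.

tsuzufarathp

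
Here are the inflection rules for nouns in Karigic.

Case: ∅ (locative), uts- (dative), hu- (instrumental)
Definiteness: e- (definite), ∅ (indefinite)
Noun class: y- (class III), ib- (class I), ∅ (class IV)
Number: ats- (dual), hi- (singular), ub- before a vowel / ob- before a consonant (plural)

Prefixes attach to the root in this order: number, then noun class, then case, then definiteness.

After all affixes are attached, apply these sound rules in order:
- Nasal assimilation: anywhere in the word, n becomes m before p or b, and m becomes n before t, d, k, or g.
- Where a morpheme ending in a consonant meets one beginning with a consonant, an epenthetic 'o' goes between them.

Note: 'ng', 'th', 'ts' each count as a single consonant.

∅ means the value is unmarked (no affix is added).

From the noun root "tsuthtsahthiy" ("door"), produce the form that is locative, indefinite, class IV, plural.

Attach number plural ob- (before consonant 'ts') → obtsuthtsahthiy.
noun class = class IV: zero marking, form stays obtsuthtsahthiy.
case = locative: zero marking, form stays obtsuthtsahthiy.
definiteness = indefinite: zero marking, form stays obtsuthtsahthiy.
Nasal assimilation: no change.
Apply epenthesis: obtsuthtsahthiy → obotsuthtsahthiy.

obotsuthtsahthiy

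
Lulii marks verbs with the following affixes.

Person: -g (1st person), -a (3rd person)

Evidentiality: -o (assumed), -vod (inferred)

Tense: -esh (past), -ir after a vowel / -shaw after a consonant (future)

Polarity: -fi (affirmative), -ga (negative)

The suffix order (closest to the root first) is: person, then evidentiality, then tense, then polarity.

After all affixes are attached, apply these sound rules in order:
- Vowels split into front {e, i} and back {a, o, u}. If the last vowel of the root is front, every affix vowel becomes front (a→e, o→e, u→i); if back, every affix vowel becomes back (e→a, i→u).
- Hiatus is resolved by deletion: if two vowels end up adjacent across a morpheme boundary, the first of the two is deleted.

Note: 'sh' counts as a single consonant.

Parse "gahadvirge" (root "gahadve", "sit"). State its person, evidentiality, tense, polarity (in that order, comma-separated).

3rd person, assumed, future, negative

Segment: gahadve-a-o-ir-ga.
person: -a → 3rd person.
evidentiality: -o → assumed.
tense: -ir/shaw → future.
polarity: -ga → negative.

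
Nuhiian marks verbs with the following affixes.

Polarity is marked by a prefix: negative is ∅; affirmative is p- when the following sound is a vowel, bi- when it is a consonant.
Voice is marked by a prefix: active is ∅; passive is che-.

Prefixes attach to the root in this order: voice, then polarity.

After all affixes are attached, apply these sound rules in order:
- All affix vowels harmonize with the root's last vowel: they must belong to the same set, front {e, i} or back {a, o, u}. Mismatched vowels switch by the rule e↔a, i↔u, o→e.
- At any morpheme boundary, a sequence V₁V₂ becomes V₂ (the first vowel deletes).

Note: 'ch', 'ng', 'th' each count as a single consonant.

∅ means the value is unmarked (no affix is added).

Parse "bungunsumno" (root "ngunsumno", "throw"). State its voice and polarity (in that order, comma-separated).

Segment: bi-ngunsumno.
voice: ∅ → active.
polarity: p/bi- → affirmative.

active, affirmative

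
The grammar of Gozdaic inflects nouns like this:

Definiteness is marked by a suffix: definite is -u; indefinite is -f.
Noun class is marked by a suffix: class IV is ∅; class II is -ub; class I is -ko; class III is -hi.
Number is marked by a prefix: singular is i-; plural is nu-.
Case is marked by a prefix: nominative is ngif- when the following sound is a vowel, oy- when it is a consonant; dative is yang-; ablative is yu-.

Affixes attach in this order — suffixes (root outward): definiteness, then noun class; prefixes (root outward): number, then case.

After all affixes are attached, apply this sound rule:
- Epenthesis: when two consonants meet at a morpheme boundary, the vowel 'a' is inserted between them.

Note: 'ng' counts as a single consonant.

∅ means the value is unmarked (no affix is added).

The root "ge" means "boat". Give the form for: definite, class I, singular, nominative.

ngifigeuko

Attach number singular i- → ige.
Attach definiteness definite -u → igeu.
Attach case nominative ngif- (before vowel 'i') → ngifigeu.
Attach noun class class I -ko → ngifigeuko.
Epenthesis: no change.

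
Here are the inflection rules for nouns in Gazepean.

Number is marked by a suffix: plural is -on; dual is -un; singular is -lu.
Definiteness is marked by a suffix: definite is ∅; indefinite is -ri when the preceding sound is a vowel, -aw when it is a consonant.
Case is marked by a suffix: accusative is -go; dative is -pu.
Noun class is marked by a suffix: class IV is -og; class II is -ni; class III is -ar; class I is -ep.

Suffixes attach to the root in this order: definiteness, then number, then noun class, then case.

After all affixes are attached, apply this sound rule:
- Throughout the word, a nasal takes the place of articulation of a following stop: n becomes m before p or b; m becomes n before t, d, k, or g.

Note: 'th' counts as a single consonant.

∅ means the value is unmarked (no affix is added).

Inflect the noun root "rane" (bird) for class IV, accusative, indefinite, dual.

raneriunoggo

Attach definiteness indefinite -ri (after vowel 'e') → raneri.
Attach number dual -un → raneriun.
Attach noun class class IV -og → raneriunog.
Attach case accusative -go → raneriunoggo.
Nasal assimilation: no change.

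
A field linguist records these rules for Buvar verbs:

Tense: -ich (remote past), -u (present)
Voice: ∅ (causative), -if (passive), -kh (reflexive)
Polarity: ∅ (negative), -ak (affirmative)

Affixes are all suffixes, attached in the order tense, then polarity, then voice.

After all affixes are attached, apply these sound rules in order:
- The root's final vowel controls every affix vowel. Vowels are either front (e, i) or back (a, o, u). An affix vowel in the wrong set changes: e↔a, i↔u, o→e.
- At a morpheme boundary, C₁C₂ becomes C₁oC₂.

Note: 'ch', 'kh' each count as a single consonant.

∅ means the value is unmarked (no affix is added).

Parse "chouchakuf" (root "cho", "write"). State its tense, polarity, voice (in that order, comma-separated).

remote past, affirmative, passive

Segment: cho-ich-ak-if.
tense: -ich → remote past.
polarity: -ak → affirmative.
voice: -if → passive.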